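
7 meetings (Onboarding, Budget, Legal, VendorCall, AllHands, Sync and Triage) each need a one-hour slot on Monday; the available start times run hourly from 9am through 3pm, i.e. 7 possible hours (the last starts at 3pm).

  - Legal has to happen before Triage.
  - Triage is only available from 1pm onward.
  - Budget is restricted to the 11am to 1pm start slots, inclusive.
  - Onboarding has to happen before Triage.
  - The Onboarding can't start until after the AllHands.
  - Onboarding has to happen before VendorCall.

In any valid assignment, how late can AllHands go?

1pm

Downstream work caps AllHands at 1pm.
AllHands at 1pm is achievable: Onboarding=2pm, Budget=11am, Legal=9am, VendorCall=3pm, Sync=9am, Triage=3pm, AllHands=1pm.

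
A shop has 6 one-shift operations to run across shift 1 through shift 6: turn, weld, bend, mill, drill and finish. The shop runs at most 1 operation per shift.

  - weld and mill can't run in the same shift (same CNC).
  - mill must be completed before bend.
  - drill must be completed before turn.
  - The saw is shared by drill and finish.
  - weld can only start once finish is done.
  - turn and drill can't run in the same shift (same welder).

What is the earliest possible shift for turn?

shift 2

Precedence pushes turn to at least shift 2.
turn at shift 2 is achievable: weld -> shift 4, turn -> shift 2, drill -> shift 1, finish -> shift 3, mill -> shift 5, bend -> shift 6.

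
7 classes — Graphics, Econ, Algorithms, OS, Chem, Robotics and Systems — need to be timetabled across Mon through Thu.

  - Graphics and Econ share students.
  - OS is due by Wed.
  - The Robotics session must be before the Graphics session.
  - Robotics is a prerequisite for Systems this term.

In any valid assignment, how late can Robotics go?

Wed

Downstream work caps Robotics at Wed.
Robotics at Wed is achievable: Systems=Thu; Graphics=Thu; Algorithms=Mon; Econ=Mon; OS=Mon; Chem=Mon; Robotics=Wed.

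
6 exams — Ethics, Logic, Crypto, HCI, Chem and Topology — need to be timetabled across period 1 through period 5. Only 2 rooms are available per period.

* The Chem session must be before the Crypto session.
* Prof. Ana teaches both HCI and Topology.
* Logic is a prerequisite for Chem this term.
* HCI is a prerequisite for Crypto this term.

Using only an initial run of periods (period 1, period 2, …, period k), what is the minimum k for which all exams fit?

The precedence chain requires at least 3 distinct periods.
With at most 2 per period and 6 exams, at least 3 periods are needed.
3 works (last occupied period: period 3): for example Logic -> period 1; Ethics -> period 2; Topology -> period 3; HCI -> period 1; Chem -> period 2; Crypto -> period 3.

3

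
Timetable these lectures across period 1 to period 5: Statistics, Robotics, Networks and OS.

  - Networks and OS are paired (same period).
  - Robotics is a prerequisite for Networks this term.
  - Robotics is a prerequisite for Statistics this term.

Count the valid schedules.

Splitting on Statistics: it can be period 2 (4), period 3 (7), period 4 (9), period 5 (10). Listing each branch's schedules as (Robotics, Networks, OS) by period number:
Statistics=period 2: (1,2,2) (1,3,3) (1,4,4) (1,5,5) — 4.
Statistics=period 3: (1,2,2) (1,3,3) (1,4,4) (1,5,5) (2,3,3) (2,4,4) (2,5,5) — 7.
Statistics=period 4: (1,2,2) (1,3,3) (1,4,4) (1,5,5) (2,3,3) (2,4,4) (2,5,5) (3,4,4) (3,5,5) — 9.
Statistics=period 5: (1,2,2) (1,3,3) (1,4,4) (1,5,5) (2,3,3) (2,4,4) (2,5,5) (3,4,4) (3,5,5) (4,5,5) — 10.
Summing: 4 + 7 + 9 + 10 = 30.

30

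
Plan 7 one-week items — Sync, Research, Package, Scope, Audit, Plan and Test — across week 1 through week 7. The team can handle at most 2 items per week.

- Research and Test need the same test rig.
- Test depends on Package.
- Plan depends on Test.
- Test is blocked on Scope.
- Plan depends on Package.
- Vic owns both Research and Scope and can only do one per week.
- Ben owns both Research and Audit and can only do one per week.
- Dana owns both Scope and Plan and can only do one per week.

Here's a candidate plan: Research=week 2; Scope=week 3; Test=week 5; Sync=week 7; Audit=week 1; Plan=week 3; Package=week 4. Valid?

Invalid. Dana owns both Scope and Plan and can only do one per week.

Plan depends on Package — violated.
Dana owns both Scope and Plan and can only do one per week — violated.
The team can handle at most 2 items per week — holds.
Test is blocked on Scope — holds.
Vic owns both Research and Scope and can only do one per week — holds.
Ben owns both Research and Audit and can only do one per week — holds.
Research and Test need the same test rig — holds.
Plan depends on Test — violated.
Test depends on Package — holds.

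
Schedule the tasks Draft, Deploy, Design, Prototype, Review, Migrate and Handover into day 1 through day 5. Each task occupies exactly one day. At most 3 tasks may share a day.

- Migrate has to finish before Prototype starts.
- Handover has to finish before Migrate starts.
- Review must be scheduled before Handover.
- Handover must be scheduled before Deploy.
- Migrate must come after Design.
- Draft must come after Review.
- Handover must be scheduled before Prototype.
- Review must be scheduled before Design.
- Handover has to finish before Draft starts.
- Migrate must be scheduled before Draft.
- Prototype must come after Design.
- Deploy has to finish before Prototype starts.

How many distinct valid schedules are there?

13

Splitting on Draft: it can be day 4 (3), day 5 (10). Listing each branch's schedules as (Deploy, Design, Prototype, Review, Migrate, Handover) by day number:
Draft=day 4: (3,2,4,1,3,2) (3,2,5,1,3,2) (4,2,5,1,3,2) — 3.
Draft=day 5: (3,2,4,1,3,2) (3,2,5,1,3,2) (3,2,5,1,4,2) (3,3,5,1,4,2) (4,2,5,1,3,2) (4,2,5,1,4,2) (4,2,5,1,4,3) (4,3,5,1,4,2) (4,3,5,1,4,3) (4,3,5,2,4,3) — 10.
Summing: 3 + 10 = 13.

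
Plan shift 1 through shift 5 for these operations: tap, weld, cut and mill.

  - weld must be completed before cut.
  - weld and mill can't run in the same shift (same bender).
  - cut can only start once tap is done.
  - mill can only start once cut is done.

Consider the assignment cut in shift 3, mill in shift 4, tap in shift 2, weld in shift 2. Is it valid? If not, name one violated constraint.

Yes, all constraints hold

weld must be completed before cut — holds.
cut can only start once tap is done — holds.
mill can only start once cut is done — holds.
weld and mill can't run in the same shift (same bender) — holds.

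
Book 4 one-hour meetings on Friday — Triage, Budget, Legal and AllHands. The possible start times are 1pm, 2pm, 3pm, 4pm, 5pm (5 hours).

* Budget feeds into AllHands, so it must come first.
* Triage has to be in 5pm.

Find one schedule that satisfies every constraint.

Triage in 5pm, Budget in 1pm, AllHands in 2pm, Legal in 1pm

Checking: Budget(1pm) before AllHands(2pm); Triage=5pm in [5pm,5pm].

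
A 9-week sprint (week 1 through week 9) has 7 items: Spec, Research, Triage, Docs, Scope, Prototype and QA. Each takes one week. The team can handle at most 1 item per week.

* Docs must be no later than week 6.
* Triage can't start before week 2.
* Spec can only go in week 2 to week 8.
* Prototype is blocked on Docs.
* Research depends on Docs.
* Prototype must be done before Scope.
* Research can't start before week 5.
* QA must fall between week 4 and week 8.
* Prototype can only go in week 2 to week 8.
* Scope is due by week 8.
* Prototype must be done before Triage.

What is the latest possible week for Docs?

Docs's own window allows nothing later than week 6.
Docs at week 5 is achievable: Prototype -> week 7, Spec -> week 2, Docs -> week 5, QA -> week 4, Scope -> week 8, Research -> week 6, Triage -> week 9.
Nothing later works — the capacity limit rule out every week after week 5.

week 5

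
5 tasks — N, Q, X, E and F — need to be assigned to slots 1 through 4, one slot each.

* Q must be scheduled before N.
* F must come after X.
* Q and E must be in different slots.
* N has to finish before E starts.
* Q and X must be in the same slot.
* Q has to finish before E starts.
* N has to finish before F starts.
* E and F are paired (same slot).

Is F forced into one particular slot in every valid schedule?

F can be 3 (e.g. F in 3; E in 3; Q in 1; X in 1; N in 2) or 4 (e.g. E -> 4; Q -> 1; N -> 2; X -> 1; F -> 4).

No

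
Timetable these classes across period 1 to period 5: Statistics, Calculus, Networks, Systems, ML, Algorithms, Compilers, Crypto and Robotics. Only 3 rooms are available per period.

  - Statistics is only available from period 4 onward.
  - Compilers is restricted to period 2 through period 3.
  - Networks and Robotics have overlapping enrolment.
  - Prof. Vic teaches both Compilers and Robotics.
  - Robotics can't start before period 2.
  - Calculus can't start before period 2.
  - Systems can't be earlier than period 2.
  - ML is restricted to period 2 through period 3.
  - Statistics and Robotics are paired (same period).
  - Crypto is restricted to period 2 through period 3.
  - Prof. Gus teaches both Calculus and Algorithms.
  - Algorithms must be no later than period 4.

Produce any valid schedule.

Crypto -> period 2, Statistics -> period 4, Networks -> period 1, Algorithms -> period 1, Robotics -> period 4, ML -> period 2, Compilers -> period 2, Systems -> period 3, Calculus -> period 3

Checking: Compilers(period 2) != Robotics(period 4); Networks(period 1) != Robotics(period 4); Calculus(period 3) != Algorithms(period 1); Statistics = Robotics = period 4; Systems=period 3 in [period 2,period 5]; Compilers=period 2 in [period 2,period 3]; Robotics=period 4 in [period 2,period 5]; Statistics=period 4 in [period 4,period 5]; Calculus=period 3 in [period 2,period 5]; Crypto=period 2 in [period 2,period 3]; Algorithms=period 1 in [period 1,period 4]; ML=period 2 in [period 2,period 3]; max 3 per period (cap 3).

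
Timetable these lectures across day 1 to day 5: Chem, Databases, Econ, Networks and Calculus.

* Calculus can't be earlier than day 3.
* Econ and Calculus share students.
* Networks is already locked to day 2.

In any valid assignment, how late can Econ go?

Econ at day 5 is achievable: Chem -> day 1; Databases -> day 1; Networks -> day 2; Econ -> day 5; Calculus -> day 3.

day 5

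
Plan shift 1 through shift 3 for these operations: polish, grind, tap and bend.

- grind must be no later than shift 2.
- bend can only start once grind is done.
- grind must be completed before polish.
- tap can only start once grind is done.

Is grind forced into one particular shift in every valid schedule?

No

grind can be shift 1 (e.g. tap -> shift 2, polish -> shift 2, grind -> shift 1, bend -> shift 2) or shift 2 (e.g. tap=shift 3; polish=shift 3; bend=shift 3; grind=shift 2).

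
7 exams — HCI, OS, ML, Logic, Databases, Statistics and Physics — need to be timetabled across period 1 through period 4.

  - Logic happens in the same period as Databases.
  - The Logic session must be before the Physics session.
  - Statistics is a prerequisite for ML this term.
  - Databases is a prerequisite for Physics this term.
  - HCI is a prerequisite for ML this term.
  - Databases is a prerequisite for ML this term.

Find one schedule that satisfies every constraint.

Physics in period 2; OS in period 1; Statistics in period 1; ML in period 2; Logic in period 1; Databases in period 1; HCI in period 1

Checking: Databases(period 1) before ML(period 2); Databases(period 1) before Physics(period 2); Logic(period 1) before Physics(period 2); HCI(period 1) before ML(period 2); Statistics(period 1) before ML(period 2); Logic = Databases = period 1.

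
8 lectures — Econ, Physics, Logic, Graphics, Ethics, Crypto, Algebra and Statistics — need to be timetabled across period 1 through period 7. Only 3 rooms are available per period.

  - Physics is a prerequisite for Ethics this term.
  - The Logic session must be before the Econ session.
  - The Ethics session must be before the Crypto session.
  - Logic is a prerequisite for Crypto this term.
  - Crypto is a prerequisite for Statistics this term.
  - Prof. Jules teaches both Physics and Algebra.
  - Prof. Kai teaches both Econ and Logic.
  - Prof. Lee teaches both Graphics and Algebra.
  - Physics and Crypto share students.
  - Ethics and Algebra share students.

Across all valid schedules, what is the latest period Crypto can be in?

period 6

Precedence pushes Crypto to at least period 3; downstream work caps Crypto at period 6.
Crypto at period 6 is achievable: Logic in period 1; Algebra in period 3; Physics in period 1; Crypto in period 6; Ethics in period 2; Econ in period 2; Graphics in period 1; Statistics in period 7.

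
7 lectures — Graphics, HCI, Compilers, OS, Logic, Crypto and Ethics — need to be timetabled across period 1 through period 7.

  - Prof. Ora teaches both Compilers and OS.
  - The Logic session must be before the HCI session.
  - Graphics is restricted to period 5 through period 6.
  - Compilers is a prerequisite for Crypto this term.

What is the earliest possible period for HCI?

period 2

Precedence pushes HCI to at least period 2.
HCI at period 2 is achievable: OS in period 2, Logic in period 1, Crypto in period 2, Graphics in period 5, HCI in period 2, Compilers in period 1, Ethics in period 1.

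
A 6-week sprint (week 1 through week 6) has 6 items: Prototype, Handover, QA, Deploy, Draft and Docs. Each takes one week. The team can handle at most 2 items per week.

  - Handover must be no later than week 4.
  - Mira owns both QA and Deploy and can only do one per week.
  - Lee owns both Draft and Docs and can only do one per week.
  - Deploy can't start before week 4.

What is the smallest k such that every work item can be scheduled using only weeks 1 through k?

With at most 2 per week and 6 work items, at least 3 weeks are needed.
Deploy can't be placed before week 4, so the schedule must run through at least week 4.
4 works (last occupied week: week 4): for example QA -> week 2; Draft -> week 2; Prototype -> week 1; Handover -> week 1; Docs -> week 3; Deploy -> week 4.

4 weeks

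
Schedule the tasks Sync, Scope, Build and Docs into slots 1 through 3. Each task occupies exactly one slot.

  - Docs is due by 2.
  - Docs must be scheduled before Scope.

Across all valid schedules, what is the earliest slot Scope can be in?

Precedence pushes Scope to at least 2.
Scope at 2 is achievable: Docs -> 1; Sync -> 1; Build -> 1; Scope -> 2.

2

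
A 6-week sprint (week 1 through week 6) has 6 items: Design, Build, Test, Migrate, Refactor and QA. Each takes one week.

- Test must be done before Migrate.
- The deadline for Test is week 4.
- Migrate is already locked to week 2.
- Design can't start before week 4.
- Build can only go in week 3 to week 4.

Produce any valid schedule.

QA -> week 1, Migrate -> week 2, Refactor -> week 1, Test -> week 1, Design -> week 4, Build -> week 3

Checking: Test(week 1) before Migrate(week 2); Test=week 1 in [week 1,week 4]; Migrate=week 2 in [week 2,week 2]; Build=week 3 in [week 3,week 4]; Design=week 4 in [week 4,week 6].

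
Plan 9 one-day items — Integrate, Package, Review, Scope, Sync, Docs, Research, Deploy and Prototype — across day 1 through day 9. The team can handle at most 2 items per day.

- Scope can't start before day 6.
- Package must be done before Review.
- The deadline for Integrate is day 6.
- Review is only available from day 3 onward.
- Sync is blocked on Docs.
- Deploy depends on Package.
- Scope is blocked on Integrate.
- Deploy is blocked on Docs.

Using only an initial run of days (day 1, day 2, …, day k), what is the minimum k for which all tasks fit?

The precedence chain requires at least 2 distinct days.
With at most 2 per day and 9 tasks, at least 5 days are needed.
Scope can't be placed before day 6, so the schedule must run through at least day 6.
6 works (last occupied day: day 6): for example Research in day 4, Review in day 3, Integrate in day 2, Sync in day 3, Package in day 1, Deploy in day 2, Prototype in day 4, Docs in day 1, Scope in day 6.

6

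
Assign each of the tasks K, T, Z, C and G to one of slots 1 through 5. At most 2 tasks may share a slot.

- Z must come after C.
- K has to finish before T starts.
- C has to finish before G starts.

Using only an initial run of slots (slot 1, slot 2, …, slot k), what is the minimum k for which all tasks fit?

The precedence chain requires at least 2 distinct slots.
With at most 2 per slot and 5 tasks, at least 3 slots are needed.
3 works (last occupied slot: 3): for example Z=2; G=3; K=1; C=1; T=2.

3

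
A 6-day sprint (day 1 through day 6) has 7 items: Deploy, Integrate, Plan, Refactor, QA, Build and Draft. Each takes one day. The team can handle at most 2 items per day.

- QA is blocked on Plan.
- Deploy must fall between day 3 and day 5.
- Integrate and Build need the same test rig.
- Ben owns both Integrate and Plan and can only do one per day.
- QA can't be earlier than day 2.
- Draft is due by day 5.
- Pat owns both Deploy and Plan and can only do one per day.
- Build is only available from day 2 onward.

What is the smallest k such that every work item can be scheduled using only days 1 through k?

4

The precedence chain requires at least 2 distinct days.
With at most 2 per day and 7 work items, at least 4 days are needed.
Deploy can't be placed before day 3, so the schedule must run through at least day 3.
4 works (last occupied day: day 4): for example Integrate -> day 3, QA -> day 2, Draft -> day 4, Build -> day 2, Plan -> day 1, Deploy -> day 3, Refactor -> day 1.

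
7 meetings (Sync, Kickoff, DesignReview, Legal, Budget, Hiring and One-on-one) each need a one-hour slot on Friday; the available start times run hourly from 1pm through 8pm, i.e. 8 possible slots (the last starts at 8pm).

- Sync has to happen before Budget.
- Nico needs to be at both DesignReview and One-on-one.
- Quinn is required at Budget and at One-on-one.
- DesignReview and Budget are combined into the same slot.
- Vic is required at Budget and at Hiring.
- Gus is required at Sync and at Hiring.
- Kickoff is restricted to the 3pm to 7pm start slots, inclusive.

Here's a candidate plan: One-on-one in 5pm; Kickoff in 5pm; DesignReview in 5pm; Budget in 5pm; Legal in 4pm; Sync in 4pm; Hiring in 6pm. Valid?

Quinn is required at Budget and at One-on-one — violated.
Nico needs to be at both DesignReview and One-on-one — violated.
DesignReview and Budget are combined into the same slot — holds.
Gus is required at Sync and at Hiring — holds.
Kickoff is restricted to the 3pm to 7pm start slots, inclusive — holds.
Vic is required at Budget and at Hiring — holds.
Sync has to happen before Budget — holds.

No. Nico needs to be at both DesignReview and One-on-one is not satisfied.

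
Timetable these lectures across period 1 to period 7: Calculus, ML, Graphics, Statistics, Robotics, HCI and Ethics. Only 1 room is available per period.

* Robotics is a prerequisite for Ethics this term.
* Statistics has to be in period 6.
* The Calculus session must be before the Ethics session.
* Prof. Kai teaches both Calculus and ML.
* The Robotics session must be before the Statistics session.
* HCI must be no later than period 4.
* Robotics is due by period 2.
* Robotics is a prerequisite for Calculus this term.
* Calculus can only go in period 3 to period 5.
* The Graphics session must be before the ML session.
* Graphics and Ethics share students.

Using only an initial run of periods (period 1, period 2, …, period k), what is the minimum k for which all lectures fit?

The precedence chain requires at least 3 distinct periods.
With at most 1 per period and 7 lectures, at least 7 periods are needed.
Statistics can't be placed before period 6, so the schedule must run through at least period 6.
7 works (last occupied period: period 7): for example HCI in period 2, ML in period 7, Robotics in period 1, Graphics in period 5, Ethics in period 4, Calculus in period 3, Statistics in period 6.

7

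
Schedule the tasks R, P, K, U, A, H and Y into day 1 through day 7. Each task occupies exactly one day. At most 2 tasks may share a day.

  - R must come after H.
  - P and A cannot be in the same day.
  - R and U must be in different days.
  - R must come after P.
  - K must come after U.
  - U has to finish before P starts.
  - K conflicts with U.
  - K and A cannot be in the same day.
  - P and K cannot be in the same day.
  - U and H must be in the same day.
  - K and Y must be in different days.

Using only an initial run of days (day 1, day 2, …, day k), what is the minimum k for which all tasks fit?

4 days

The precedence chain requires at least 3 distinct days.
With at most 2 per day and 7 tasks, at least 4 days are needed.
4 works (last occupied day: day 4): for example P -> day 2; K -> day 3; R -> day 3; H -> day 1; A -> day 4; U -> day 1; Y -> day 2.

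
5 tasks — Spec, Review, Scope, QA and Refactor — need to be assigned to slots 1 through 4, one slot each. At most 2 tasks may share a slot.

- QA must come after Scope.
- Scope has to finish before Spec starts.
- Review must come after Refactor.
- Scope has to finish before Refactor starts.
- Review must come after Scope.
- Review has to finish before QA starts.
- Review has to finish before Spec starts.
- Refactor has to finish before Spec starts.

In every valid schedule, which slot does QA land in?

Precedence pushes QA to at least 4.
So QA is pinned to 4.

4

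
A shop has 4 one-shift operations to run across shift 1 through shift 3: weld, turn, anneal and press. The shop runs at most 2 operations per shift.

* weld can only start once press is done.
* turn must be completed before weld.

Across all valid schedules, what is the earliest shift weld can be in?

shift 2

Precedence pushes weld to at least shift 2.
weld at shift 2 is achievable: weld=shift 2; press=shift 1; anneal=shift 2; turn=shift 1.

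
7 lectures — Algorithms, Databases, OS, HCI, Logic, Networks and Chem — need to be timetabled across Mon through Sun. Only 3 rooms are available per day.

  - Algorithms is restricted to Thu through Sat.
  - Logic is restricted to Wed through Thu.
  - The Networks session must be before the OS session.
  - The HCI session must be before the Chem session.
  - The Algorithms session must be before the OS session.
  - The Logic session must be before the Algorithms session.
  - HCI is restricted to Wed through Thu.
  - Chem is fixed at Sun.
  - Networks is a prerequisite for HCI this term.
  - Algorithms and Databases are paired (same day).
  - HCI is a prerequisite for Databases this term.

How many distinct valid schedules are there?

36

Splitting on Algorithms: it can be Thu (6), Fri (20), Sat (10). Listing each branch's schedules as (Databases, OS, HCI, Logic, Networks, Chem):
Algorithms=Thu: (Thu,Fri,Wed,Wed,Mon,Sun) (Thu,Fri,Wed,Wed,Tue,Sun) (Thu,Sat,Wed,Wed,Mon,Sun) (Thu,Sat,Wed,Wed,Tue,Sun) (Thu,Sun,Wed,Wed,Mon,Sun) (Thu,Sun,Wed,Wed,Tue,Sun) — 6.
Algorithms=Fri: (Fri,Sat,Wed,Wed,Mon,Sun) (Fri,Sat,Wed,Wed,Tue,Sun) (Fri,Sat,Wed,Thu,Mon,Sun) (Fri,Sat,Wed,Thu,Tue,Sun) (Fri,Sat,Thu,Wed,Mon,Sun) (Fri,Sat,Thu,Wed,Tue,Sun) (Fri,Sat,Thu,Wed,Wed,Sun) (Fri,Sat,Thu,Thu,Mon,Sun) (Fri,Sat,Thu,Thu,Tue,Sun) (Fri,Sat,Thu,Thu,Wed,Sun) (Fri,Sun,Wed,Wed,Mon,Sun) (Fri,Sun,Wed,Wed,Tue,Sun) (Fri,Sun,Wed,Thu,Mon,Sun) (Fri,Sun,Wed,Thu,Tue,Sun) (Fri,Sun,Thu,Wed,Mon,Sun) (Fri,Sun,Thu,Wed,Tue,Sun) (Fri,Sun,Thu,Wed,Wed,Sun) (Fri,Sun,Thu,Thu,Mon,Sun) (Fri,Sun,Thu,Thu,Tue,Sun) (Fri,Sun,Thu,Thu,Wed,Sun) — 20.
Algorithms=Sat: (Sat,Sun,Wed,Wed,Mon,Sun) (Sat,Sun,Wed,Wed,Tue,Sun) (Sat,Sun,Wed,Thu,Mon,Sun) (Sat,Sun,Wed,Thu,Tue,Sun) (Sat,Sun,Thu,Wed,Mon,Sun) (Sat,Sun,Thu,Wed,Tue,Sun) (Sat,Sun,Thu,Wed,Wed,Sun) (Sat,Sun,Thu,Thu,Mon,Sun) (Sat,Sun,Thu,Thu,Tue,Sun) (Sat,Sun,Thu,Thu,Wed,Sun) — 10.
Summing: 6 + 20 + 10 = 36.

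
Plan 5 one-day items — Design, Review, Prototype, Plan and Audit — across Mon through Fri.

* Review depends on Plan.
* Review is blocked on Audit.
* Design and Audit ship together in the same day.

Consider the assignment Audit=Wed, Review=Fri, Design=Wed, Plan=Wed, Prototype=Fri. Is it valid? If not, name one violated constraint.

Design and Audit ship together in the same day — holds.
Review is blocked on Audit — holds.
Review depends on Plan — holds.

Yes, all constraints hold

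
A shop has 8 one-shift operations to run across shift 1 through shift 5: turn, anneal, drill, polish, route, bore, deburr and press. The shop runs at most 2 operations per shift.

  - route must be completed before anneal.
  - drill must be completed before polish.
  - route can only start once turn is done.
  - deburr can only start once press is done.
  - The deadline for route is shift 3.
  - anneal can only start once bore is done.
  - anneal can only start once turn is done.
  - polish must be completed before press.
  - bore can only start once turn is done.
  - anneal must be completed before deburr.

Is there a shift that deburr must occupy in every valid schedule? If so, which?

Precedence pushes deburr to at least shift 4.
So deburr is pinned to shift 5.

shift 5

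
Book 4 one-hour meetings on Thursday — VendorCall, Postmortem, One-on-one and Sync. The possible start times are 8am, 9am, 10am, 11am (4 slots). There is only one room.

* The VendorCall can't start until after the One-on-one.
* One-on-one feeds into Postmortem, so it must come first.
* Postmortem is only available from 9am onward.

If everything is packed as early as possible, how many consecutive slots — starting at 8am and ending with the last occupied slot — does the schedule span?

The precedence chain requires at least 2 distinct slots.
With at most 1 per slot and 4 meetings, at least 4 slots are needed.
4 works (last occupied slot: 11am): for example One-on-one=8am; VendorCall=10am; Sync=11am; Postmortem=9am.

4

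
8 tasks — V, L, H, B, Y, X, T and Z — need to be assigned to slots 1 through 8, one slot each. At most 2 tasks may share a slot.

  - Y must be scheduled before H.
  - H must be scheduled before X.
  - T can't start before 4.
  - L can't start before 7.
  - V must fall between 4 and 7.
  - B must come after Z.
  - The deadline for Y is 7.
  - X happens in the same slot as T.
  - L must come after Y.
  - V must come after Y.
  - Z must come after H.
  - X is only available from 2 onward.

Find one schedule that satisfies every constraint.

V in 4; H in 2; T in 5; L in 7; Z in 3; Y in 1; X in 5; B in 4

Checking: Y(1) before L(7); H(2) before Z(3); Z(3) before B(4); Y(1) before H(2); Y(1) before V(4); H(2) before X(5); X = T = 5; V=4 in [4,7]; Y=1 in [1,7]; T=5 in [4,8]; X=5 in [2,8]; L=7 in [7,8]; max 2 per slot (cap 2).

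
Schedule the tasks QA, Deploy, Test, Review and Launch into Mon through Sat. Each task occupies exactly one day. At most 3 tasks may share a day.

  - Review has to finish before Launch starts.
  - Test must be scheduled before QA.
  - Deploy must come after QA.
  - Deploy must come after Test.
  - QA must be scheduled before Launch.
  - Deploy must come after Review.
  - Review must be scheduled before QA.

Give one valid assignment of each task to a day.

Launch in Wed, Test in Mon, Review in Mon, Deploy in Wed, QA in Tue

Checking: QA(Tue) before Deploy(Wed); QA(Tue) before Launch(Wed); Review(Mon) before Deploy(Wed); Review(Mon) before Launch(Wed); Test(Mon) before Deploy(Wed); Review(Mon) before QA(Tue); Test(Mon) before QA(Tue); max 2 per day (cap 3).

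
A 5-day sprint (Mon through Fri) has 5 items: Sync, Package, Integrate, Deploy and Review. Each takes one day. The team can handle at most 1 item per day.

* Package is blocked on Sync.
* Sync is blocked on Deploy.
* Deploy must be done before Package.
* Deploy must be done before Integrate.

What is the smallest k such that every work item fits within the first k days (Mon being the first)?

5 days

The precedence chain requires at least 3 distinct days.
With at most 1 per day and 5 work items, at least 5 days are needed.
5 works (last occupied day: Fri): for example Deploy=Mon, Sync=Tue, Package=Wed, Review=Fri, Integrate=Thu.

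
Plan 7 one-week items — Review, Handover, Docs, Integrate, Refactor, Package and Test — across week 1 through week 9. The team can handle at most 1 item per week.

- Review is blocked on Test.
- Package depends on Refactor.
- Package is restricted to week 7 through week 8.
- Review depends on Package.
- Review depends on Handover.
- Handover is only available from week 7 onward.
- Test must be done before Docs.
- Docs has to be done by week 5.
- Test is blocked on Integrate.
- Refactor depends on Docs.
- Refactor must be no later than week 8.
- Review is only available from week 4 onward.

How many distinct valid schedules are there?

30

Splitting on Handover: it can be week 7 (15), week 8 (15). Listing each branch's schedules as (Review, Docs, Integrate, Refactor, Package, Test) by week number:
Handover=week 7: (9,3,1,4,8,2) (9,3,1,5,8,2) (9,3,1,6,8,2) (9,4,1,5,8,2) (9,4,1,5,8,3) (9,4,1,6,8,2) (9,4,1,6,8,3) (9,4,2,5,8,3) (9,4,2,6,8,3) (9,5,1,6,8,2) (9,5,1,6,8,3) (9,5,1,6,8,4) (9,5,2,6,8,3) (9,5,2,6,8,4) (9,5,3,6,8,4) — 15.
Handover=week 8: (9,3,1,4,7,2) (9,3,1,5,7,2) (9,3,1,6,7,2) (9,4,1,5,7,2) (9,4,1,5,7,3) (9,4,1,6,7,2) (9,4,1,6,7,3) (9,4,2,5,7,3) (9,4,2,6,7,3) (9,5,1,6,7,2) (9,5,1,6,7,3) (9,5,1,6,7,4) (9,5,2,6,7,3) (9,5,2,6,7,4) (9,5,3,6,7,4) — 15.
Summing: 15 + 15 = 30.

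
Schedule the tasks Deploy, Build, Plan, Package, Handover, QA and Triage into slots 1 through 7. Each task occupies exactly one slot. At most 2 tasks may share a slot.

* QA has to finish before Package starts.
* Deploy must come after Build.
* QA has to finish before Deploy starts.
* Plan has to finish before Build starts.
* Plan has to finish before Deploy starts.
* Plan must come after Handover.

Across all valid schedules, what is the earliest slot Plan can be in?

Precedence pushes Plan to at least 2; downstream work caps Plan at 5.
Plan at 2 is achievable: Plan -> 2, QA -> 1, Build -> 3, Handover -> 1, Triage -> 3, Deploy -> 4, Package -> 2.

2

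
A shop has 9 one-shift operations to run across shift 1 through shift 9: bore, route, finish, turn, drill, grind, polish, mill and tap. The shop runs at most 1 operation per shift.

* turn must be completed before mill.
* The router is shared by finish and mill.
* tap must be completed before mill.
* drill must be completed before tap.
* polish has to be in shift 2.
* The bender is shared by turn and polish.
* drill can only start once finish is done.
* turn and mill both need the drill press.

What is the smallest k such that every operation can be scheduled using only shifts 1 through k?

9

The precedence chain requires at least 4 distinct shifts.
With at most 1 per shift and 9 operations, at least 9 shifts are needed.
9 works (last occupied shift: shift 9): for example turn=shift 5, mill=shift 6, grind=shift 9, drill=shift 3, route=shift 8, bore=shift 7, tap=shift 4, finish=shift 1, polish=shift 2.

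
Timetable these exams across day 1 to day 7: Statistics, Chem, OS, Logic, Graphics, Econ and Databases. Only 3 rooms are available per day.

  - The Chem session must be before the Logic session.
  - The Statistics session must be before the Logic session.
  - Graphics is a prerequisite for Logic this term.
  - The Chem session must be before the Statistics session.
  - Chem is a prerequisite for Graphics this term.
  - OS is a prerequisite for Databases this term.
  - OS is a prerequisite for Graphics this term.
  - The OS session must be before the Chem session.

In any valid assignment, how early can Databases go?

day 2

Precedence pushes Databases to at least day 2.
Databases at day 2 is achievable: Statistics=day 3; Econ=day 1; Graphics=day 3; OS=day 1; Databases=day 2; Chem=day 2; Logic=day 4.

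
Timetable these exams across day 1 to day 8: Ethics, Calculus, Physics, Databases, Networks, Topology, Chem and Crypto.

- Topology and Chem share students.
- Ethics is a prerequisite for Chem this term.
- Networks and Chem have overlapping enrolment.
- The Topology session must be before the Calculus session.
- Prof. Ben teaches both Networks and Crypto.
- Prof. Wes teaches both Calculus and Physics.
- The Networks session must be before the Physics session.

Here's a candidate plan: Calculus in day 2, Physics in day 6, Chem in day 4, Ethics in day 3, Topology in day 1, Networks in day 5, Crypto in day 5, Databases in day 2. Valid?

Invalid. Prof. Ben teaches both Networks and Crypto.

Topology and Chem share students — holds.
Ethics is a prerequisite for Chem this term — holds.
Networks and Chem have overlapping enrolment — holds.
The Topology session must be before the Calculus session — holds.
Prof. Wes teaches both Calculus and Physics — holds.
Prof. Ben teaches both Networks and Crypto — violated.
The Networks session must be before the Physics session — holds.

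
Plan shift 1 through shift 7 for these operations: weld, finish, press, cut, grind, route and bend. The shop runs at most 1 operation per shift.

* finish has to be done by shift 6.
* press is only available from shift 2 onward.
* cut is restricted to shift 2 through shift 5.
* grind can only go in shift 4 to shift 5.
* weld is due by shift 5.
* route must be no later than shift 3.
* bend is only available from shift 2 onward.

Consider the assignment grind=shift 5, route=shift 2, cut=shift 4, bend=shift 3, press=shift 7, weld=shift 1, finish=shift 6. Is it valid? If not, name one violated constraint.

route must be no later than shift 3 — holds.
finish has to be done by shift 6 — holds.
weld is due by shift 5 — holds.
The shop runs at most 1 operation per shift — holds.
bend is only available from shift 2 onward — holds.
press is only available from shift 2 onward — holds.
cut is restricted to shift 2 through shift 5 — holds.
grind can only go in shift 4 to shift 5 — holds.

Valid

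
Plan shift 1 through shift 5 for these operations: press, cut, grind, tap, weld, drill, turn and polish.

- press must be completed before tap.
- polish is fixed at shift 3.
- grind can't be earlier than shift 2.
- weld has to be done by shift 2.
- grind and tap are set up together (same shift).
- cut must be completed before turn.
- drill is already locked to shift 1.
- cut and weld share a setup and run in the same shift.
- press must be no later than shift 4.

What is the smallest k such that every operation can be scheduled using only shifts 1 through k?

3

The precedence chain requires at least 2 distinct shifts.
polish can't be placed before shift 3, so the schedule must run through at least shift 3.
3 works (last occupied shift: shift 3): for example grind in shift 2; press in shift 1; drill in shift 1; polish in shift 3; turn in shift 2; tap in shift 2; cut in shift 1; weld in shift 1.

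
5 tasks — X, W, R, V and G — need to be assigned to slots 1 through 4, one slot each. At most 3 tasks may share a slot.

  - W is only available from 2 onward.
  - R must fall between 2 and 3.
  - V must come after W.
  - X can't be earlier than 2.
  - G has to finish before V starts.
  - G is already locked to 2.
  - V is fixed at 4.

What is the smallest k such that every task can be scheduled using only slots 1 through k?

4 slots

The precedence chain requires at least 2 distinct slots.
With at most 3 per slot and 5 tasks, at least 2 slots are needed.
V can't be placed before 4, so the schedule must run through at least slot 4.
4 works (last occupied slot: 4): for example G in 2, V in 4, W in 2, R in 2, X in 3.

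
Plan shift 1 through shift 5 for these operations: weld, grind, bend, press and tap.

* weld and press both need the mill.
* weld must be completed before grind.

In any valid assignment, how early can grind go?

Precedence pushes grind to at least shift 2.
grind at shift 2 is achievable: press=shift 2; weld=shift 1; bend=shift 1; grind=shift 2; tap=shift 1.

shift 2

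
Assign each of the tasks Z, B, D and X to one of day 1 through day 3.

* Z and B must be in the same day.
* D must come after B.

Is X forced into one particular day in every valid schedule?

No

X can be day 1 (e.g. X in day 1; Z in day 1; B in day 1; D in day 2) or day 2 (e.g. Z -> day 1; X -> day 2; D -> day 2; B -> day 1).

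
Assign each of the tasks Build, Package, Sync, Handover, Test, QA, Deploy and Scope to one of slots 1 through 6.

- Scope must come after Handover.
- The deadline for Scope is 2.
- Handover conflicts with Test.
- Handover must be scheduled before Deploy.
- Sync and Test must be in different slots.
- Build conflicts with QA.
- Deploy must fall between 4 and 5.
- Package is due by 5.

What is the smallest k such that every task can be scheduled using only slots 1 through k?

4 slots

The precedence chain requires at least 2 distinct slots.
Deploy can't be placed before 4, so the schedule must run through at least slot 4.
4 works (last occupied slot: 4): for example Deploy=4; Package=1; Handover=1; Sync=1; Test=2; Scope=2; QA=2; Build=1.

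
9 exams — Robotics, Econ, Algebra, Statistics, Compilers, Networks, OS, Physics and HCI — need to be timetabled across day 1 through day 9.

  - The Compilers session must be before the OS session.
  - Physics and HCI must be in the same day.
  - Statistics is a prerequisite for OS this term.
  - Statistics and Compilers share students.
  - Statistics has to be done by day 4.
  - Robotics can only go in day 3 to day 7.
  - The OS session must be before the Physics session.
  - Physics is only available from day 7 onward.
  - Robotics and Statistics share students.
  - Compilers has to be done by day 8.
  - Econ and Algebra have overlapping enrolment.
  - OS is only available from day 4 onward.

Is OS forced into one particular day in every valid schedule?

OS can be day 4 (e.g. OS in day 4; Networks in day 1; HCI in day 7; Algebra in day 2; Econ in day 1; Compilers in day 2; Statistics in day 1; Physics in day 7; Robotics in day 3) or day 5 (e.g. HCI -> day 7, Algebra -> day 2, Robotics -> day 3, OS -> day 5, Statistics -> day 1, Networks -> day 1, Compilers -> day 2, Econ -> day 1, Physics -> day 7).

No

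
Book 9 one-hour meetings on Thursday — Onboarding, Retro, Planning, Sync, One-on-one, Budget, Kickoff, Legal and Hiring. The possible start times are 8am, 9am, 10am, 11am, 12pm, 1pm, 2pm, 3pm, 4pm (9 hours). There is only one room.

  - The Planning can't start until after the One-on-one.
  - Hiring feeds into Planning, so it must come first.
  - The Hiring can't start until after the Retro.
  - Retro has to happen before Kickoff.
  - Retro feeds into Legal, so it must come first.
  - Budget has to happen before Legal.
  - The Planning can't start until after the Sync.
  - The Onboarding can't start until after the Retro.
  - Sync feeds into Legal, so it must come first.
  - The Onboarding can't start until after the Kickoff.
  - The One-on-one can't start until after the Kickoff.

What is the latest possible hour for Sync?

2pm

Downstream work caps Sync at 3pm.
Sync at 2pm is achievable: Legal in 4pm; Planning in 3pm; Hiring in 12pm; Budget in 1pm; Onboarding in 10am; Retro in 8am; One-on-one in 11am; Sync in 2pm; Kickoff in 9am.
Nothing later works — the capacity limit rule out every hour after 2pm.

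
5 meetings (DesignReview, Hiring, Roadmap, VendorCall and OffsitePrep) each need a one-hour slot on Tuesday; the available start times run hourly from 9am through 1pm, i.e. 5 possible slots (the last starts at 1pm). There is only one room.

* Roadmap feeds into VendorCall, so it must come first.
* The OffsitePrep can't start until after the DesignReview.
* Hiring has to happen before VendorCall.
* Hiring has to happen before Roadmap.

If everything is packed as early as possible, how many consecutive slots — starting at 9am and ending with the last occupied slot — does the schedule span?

The precedence chain requires at least 3 distinct slots.
With at most 1 per slot and 5 meetings, at least 5 slots are needed.
5 works (last occupied slot: 1pm): for example DesignReview=12pm; VendorCall=11am; OffsitePrep=1pm; Roadmap=10am; Hiring=9am.

5 slots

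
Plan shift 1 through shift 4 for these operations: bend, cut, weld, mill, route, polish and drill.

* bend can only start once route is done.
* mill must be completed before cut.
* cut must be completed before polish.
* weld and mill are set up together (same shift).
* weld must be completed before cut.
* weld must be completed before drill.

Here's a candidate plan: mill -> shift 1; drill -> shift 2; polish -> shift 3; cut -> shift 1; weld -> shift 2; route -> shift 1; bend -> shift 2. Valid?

weld must be completed before cut — violated.
mill must be completed before cut — violated.
weld and mill are set up together (same shift) — violated.
weld must be completed before drill — violated.
cut must be completed before polish — holds.
bend can only start once route is done — holds.

Invalid. weld must be completed before cut.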